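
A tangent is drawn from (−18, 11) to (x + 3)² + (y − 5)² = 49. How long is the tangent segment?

2√53

With centre O = (−3, 5), |OP|² = 261 and r² = 49.
By the tangent–radius right angle, tangent length = √(|PO|² − r²) = √212 = 2√53.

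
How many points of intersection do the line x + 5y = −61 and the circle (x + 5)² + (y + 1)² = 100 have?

Centre (−5, −1), r² = 100. Distance² from centre to line = (51)²/26 = 2601/26.
Since d² > r², the line lies outside the circle.

0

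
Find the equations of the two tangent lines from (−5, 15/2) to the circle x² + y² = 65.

x − 8y = −65 and 7x − 4y = −65

A line y − (15/2) = m(x − (−5)) is tangent when its distance from (0, 0) is √65:
(5m − (−15/2))² = 65(m² + 1)
32m² − 60m + 7 = 0, so m = 1/8 or m = 7/4.
With m = 1/8: x − 8y = −65. With m = 7/4: 7x − 4y = −65.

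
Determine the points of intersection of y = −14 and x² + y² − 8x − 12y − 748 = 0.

(−16, −14) and (24, −14)

From the line, y = −14. Substituting:
x² − 8x − 384 = 0
x = 24 or x = −16, giving (24, −14) and (−16, −14).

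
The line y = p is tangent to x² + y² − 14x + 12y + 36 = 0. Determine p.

For a tangent, require d(centre, line) = r = 7.
|0·7 + 1·(−6) − p| / √1 = 7
|p − (−6)| = 7, so p = 1 or p = −13.

p = −13 or p = 1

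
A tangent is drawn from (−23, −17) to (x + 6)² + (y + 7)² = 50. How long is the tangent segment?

√339

The centre is (−6, −7) and r = 5√2. The square of the distance from P to the centre is 289 + 100 = 389.
Power of the point: PT² = |PO|² − r² = 339, so PT = √339.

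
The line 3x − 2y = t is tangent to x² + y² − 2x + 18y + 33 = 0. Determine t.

The line touches the circle iff its distance from (1, −9) is 7:
|3·1 − 2·(−9) − t| / √13 = 7
|t − (21)| = 7√13.

t = 21 ± 7√13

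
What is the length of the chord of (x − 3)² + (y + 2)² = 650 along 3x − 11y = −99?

Express y = (99 + 3x)/11 and substitute into the circle:
130x² − 62920 = 0  ⟹  x² − 484 = 0
x = 22 or x = −22, giving (22, 15) and (−22, 3).
|(22, 15) − (−22, 3)| = √((44)² + (12)²) = 4√130.

4√130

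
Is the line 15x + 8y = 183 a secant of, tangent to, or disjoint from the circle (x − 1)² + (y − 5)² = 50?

Substituting the line into the circle gives 289x² − 4418x + 17313 = 0.
Δ = 19518724 − 20013828 = −495104.
No real roots: the line does not meet the circle.

disjoint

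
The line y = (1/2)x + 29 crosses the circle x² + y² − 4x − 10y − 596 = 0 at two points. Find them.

(−18, 20) and (2, 30)

Substitute y = (58 + x)/2:
5x² + 80x − 180 = 0  ⟹  x² + 16x − 36 = 0
x = 2 or x = −18, giving (2, 30) and (−18, 20).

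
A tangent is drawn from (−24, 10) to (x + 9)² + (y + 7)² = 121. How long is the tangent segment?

√393

With centre O = (−9, −7), |OP|² = 514 and r² = 121.
Power of the point: PT² = |PO|² − r² = 393, so PT = √393.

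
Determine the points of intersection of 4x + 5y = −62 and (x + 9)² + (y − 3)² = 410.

Substitute y = (−62 − 4x)/5:
41x² + 1066x − 2296 = 0  ⟹  x² + 26x − 56 = 0
x = 2 or x = −28, giving (2, −14) and (−28, 10).

(−28, 10) and (2, −14)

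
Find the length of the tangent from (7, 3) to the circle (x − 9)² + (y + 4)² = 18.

√35

The centre is (9, −4) and r = 3√2. The square of the distance from P to the centre is 4 + 49 = 53.
Power of the point: PT² = |PO|² − r² = 35, so PT = √35.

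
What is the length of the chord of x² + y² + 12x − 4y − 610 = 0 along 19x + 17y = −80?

10√26

The distance from (−6, 2) to the line is 0/√650, and r² = 650.
Chord = 2√(r² − d²) = 2·√(650) = 10√26.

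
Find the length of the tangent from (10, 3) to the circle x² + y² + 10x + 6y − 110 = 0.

3√13

Centre (−5, −3), r² = 144. |PO|² = (15)² + (6)² = 261.
The tangent meets the radius at right angles, so tangent² = |PO|² − r² = 261 − 144 = 117.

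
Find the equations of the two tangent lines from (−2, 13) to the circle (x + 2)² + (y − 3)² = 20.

A line y − (13) = m(x − (−2)) is tangent when its distance from (−2, 3) is 2√5:
(0m − (−10))² = 20(m² + 1)
m² − 4 = 0, so m = −2 or m = 2.
Through (−2, 13) these give 2x + y = 9 and 2x − y = −17.

2x + y = 9 and 2x − y = −17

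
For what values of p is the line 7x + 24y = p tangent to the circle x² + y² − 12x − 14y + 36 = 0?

Tangency holds when the distance from the centre (6, 7) to the line equals the radius 7:
|7·6 + 24·7 − p| / √625 = 7
|p − (210)| = 7·25, so p = 385 or p = 35.

p = 35 or p = 385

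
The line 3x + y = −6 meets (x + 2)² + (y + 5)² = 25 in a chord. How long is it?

3√10

Substitute y = −3x − 6:
10x² + 10x − 20 = 0  ⟹  x² + x − 2 = 0
x = 1 or x = −2, giving (1, −9) and (−2, 0).
Chord length = distance between (1, −9) and (−2, 0) = √90 = 3√10.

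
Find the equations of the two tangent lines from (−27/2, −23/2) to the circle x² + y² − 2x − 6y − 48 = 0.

3x − 7y = 40 and 7x − 3y = −60

Let a tangent through (−27/2, −23/2) have slope m. Its distance from (1, 3) must equal √58:
[m·(29/2) − (29/2)]² = 58(m² + 1)
21m² − 58m + 21 = 0, so m = 3/7 or m = 7/3.
With m = 3/7: 3x − 7y = 40. With m = 7/3: 7x − 3y = −60.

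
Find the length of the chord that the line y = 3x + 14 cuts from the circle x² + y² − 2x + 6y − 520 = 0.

14√10

Express y = 3x + 14 and substitute into the circle:
10x² + 100x − 240 = 0  ⟹  x² + 10x − 24 = 0
x = 2 or x = −12, giving (2, 20) and (−12, −22).
Chord length = distance between (2, 20) and (−12, −22) = √1960 = 14√10.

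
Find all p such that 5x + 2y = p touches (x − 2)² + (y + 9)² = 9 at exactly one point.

Tangency holds when the distance from the centre (2, −9) to the line equals the radius 3:
|5·2 + 2·(−9) − p| / √29 = 3
|p − (−8)| = 3√29.

p = −8 ± 3√29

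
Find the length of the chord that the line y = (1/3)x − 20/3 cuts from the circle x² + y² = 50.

Substitute y = (−20 + x)/3:
10x² − 40x − 50 = 0  ⟹  x² − 4x − 5 = 0
x = 5 or x = −1, giving (5, −5) and (−1, −7).
|(5, −5) − (−1, −7)| = √((6)² + (2)²) = 2√10.

2√10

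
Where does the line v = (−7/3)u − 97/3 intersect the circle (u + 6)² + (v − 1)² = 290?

From the line, v = (−97 − 7u)/3. Substituting:
58u² + 1508u + 7714 = 0  ⟹  u² + 26u + 133 = 0
u = −7 or u = −19, giving (−7, −16) and (−19, 12).

(−19, 12) and (−7, −16)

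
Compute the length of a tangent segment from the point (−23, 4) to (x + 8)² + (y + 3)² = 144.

√130

With centre O = (−8, −3), |OP|² = 274 and r² = 144.
By the tangent–radius right angle, tangent length = √(|PO|² − r²) = √130.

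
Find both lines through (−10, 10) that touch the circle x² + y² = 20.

x + 2y = 10 and 2x + y = −10

Let a tangent through (−10, 10) have slope m. Its distance from (0, 0) must equal 2√5:
(10m − (−10))² = 20(m² + 1)
2m² + 5m + 2 = 0, so m = −1/2 or m = −2.
Through (−10, 10) these give x + 2y = 10 and 2x + y = −10.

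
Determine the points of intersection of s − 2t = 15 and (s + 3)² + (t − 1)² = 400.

(−15, −15) and (17, 1)

From the line, t = (−15 + s)/2. Substituting:
5s² − 10s − 1275 = 0  ⟹  s² − 2s − 255 = 0
s = 17 or s = −15, giving (17, 1) and (−15, −15).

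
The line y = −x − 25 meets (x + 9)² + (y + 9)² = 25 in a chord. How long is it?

From the line, y = −x − 25. Substituting:
2x² + 50x + 312 = 0  ⟹  x² + 25x + 156 = 0
x = −12 or x = −13, giving (−12, −13) and (−13, −12).
|(−12, −13) − (−13, −12)| = √((1)² + (−1)²) = √2.

√2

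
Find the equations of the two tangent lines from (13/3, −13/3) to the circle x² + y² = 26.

x − 5y = 26 and 5x − y = 26

Write the tangent as mx − y + (−13/3 − m·(13/3)) = 0 and set its distance from the centre to √26:
[m·(−13/3) − (13/3)]² = 26(m² + 1)
5m² − 26m + 5 = 0, so m = 1/5 or m = 5.
With m = 1/5: x − 5y = 26. With m = 5: 5x − y = 26.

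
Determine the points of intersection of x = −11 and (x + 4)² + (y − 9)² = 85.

(−11, 3) and (−11, 15)

The line gives x = −11. Substituting into the circle:
y² − 18y + 45 = 0
y = 15 or y = 3, giving (−11, 15) and (−11, 3).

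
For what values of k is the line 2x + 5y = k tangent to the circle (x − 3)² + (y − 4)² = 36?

k = 26 ± 6√29

For a tangent, require d(centre, line) = r = 6.
|2·3 + 5·4 − k| / √29 = 6
|k − (26)| = 6√29.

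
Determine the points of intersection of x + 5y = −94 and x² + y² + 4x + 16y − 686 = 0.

Substitute y = (−94 − x)/5:
26x² + 208x − 15834 = 0  ⟹  x² + 8x − 609 = 0
x = 21 or x = −29, giving (21, −23) and (−29, −13).

(−29, −13) and (21, −23)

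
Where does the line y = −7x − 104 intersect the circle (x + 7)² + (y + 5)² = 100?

Express y = −7x − 104 and substitute into the circle:
50x² + 1400x + 9750 = 0  ⟹  x² + 28x + 195 = 0
x = −13 or x = −15, giving (−13, −13) and (−15, 1).

(−15, 1) and (−13, −13)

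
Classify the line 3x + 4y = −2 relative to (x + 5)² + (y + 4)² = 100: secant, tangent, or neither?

Centre (−5, −4), r² = 100. Distance² from centre to line = (−29)²/25 = 841/25.
Since d² < r², the line cuts the circle twice.

secant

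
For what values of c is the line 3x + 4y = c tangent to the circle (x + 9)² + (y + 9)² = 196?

For a tangent, require d(centre, line) = r = 14.
|3·(−9) + 4·(−9) − c| / √25 = 14
|c − (−63)| = 14·5, so c = 7 or c = −133.

c = −133 or c = 7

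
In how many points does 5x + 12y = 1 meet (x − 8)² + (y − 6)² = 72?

0

Substituting the line into the circle gives 169x² − 1594x + 3889 = 0.
Discriminant = (−1594)² − 4·169·(3889) = −88128 < 0.
No real roots: the line does not meet the circle.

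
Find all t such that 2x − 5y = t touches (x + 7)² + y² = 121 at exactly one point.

t = −14 ± 11√29

For a tangent, require d(centre, line) = r = 11.
|2·(−7) − 5·0 − t| / √29 = 11
|t − (−14)| = 11√29.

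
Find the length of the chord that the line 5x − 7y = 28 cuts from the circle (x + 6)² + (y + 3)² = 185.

Substitute y = (−28 + 5x)/7:
74x² + 518x − 7252 = 0  ⟹  x² + 7x − 98 = 0
x = 7 or x = −14, giving (7, 1) and (−14, −14).
Chord length = distance between (7, 1) and (−14, −14) = √666 = 3√74.

3√74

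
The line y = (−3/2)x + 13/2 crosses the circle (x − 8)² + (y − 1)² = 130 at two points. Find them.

From the line, y = (13 − 3x)/2. Substituting:
13x² − 130x − 143 = 0  ⟹  x² − 10x − 11 = 0
x = 11 or x = −1, giving (11, −10) and (−1, 8).

(−1, 8) and (11, −10)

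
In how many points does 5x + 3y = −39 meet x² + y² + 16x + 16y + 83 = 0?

2

d² = (5·(−8) + 3·(−8) − (−39))²/34 = 625/34; r² = 45.
Since d² < r², the line cuts the circle twice.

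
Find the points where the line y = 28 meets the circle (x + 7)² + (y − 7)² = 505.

(−15, 28) and (1, 28)

Express y = 28 and substitute into the circle:
x² + 14x − 15 = 0
x = 1 or x = −15, giving (1, 28) and (−15, 28).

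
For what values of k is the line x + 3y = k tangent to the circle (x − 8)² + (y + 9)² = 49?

k = −19 ± 7√10

Tangency holds when the distance from the centre (8, −9) to the line equals the radius 7:
|1·8 + 3·(−9) − k| / √10 = 7
|k − (−19)| = 7√10.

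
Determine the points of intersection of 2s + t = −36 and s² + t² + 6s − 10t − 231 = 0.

Express t = −2s − 36 and substitute into the circle:
5s² + 170s + 1425 = 0  ⟹  s² + 34s + 285 = 0
s = −15 or s = −19, giving (−15, −6) and (−19, 2).

(−19, 2) and (−15, −6)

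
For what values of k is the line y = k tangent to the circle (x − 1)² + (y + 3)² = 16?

The line touches the circle iff its distance from (1, −3) is 4:
|0·1 + 1·(−3) − k| / √1 = 4
|k − (−3)| = 4, so k = 1 or k = −7.

k = −7 or k = 1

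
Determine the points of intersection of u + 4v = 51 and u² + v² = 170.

(−1, 13) and (7, 11)

From the line, v = (51 − u)/4. Substituting:
17u² − 102u − 119 = 0  ⟹  u² − 6u − 7 = 0
u = 7 or u = −1, giving (7, 11) and (−1, 13).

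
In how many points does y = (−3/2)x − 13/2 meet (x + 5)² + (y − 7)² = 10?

0

Centre (−5, 7), r² = 10. Distance² from centre to line = (12)²/13 = 144/13.
Since d² > r², the line lies outside the circle.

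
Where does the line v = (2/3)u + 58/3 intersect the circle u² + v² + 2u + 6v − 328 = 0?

Substitute v = (58 + 2u)/3:
13u² + 286u + 1456 = 0  ⟹  u² + 22u + 112 = 0
u = −8 or u = −14, giving (−8, 14) and (−14, 10).

(−14, 10) and (−8, 14)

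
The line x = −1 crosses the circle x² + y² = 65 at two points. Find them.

The line gives x = −1. Substituting into the circle:
y² − 64 = 0
y = 8 or y = −8, giving (−1, 8) and (−1, −8).

(−1, −8) and (−1, 8)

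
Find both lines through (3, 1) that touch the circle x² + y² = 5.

A line y − (1) = m(x − (3)) is tangent when its distance from (0, 0) is √5:
(−3m − (−1))² = 5(m² + 1)
2m² − 3m − 2 = 0, so m = −1/2 or m = 2.
With m = −1/2: x + 2y = 5. With m = 2: 2x − y = 5.

x + 2y = 5 and 2x − y = 5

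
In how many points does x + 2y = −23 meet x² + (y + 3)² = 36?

Centre (0, −3), r² = 36. Distance² from centre to line = (17)²/5 = 289/5.
Since d² > r², the line lies outside the circle.

0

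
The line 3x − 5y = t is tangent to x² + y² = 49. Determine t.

For a tangent, require d(centre, line) = r = 7.
|3·0 − 5·0 − t| / √34 = 7
|t| = 7√34.

t = ±7√34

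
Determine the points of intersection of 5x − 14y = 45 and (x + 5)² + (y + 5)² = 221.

(−19, −10) and (9, 0)

From the line, y = (−45 + 5x)/14. Substituting:
221x² + 2210x − 37791 = 0  ⟹  x² + 10x − 171 = 0
x = 9 or x = −19, giving (9, 0) and (−19, −10).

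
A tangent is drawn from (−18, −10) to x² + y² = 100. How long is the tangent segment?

The centre is (0, 0) and r = 10. The square of the distance from P to the centre is 324 + 100 = 424.
By the tangent–radius right angle, tangent length = √(|PO|² − r²) = √324 = 18.

18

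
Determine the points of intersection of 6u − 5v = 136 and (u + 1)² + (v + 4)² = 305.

(6, −20) and (16, −8)

Express v = (−136 + 6u)/5 and substitute into the circle:
61u² − 1342u + 5856 = 0  ⟹  u² − 22u + 96 = 0
u = 16 or u = 6, giving (16, −8) and (6, −20).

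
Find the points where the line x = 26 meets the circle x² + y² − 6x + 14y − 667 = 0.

(26, −21) and (26, 7)

The line gives x = 26. Substituting into the circle:
y² + 14y − 147 = 0
y = 7 or y = −21, giving (26, 7) and (26, −21).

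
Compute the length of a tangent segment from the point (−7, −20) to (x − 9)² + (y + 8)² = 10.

Centre (9, −8), r² = 10. |PO|² = (−16)² + (−12)² = 400.
By the tangent–radius right angle, tangent length = √(|PO|² − r²) = √390.

√390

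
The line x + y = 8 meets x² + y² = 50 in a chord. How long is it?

Centre (0, 0), r² = 50. Perpendicular distance d from centre to line = |−8| / √2 = 8/√2.
Half the chord is √(r² − d²) = √(18), so the full chord is 6√2.

6√2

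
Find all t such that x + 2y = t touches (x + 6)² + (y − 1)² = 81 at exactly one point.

The line touches the circle iff its distance from (−6, 1) is 9:
|1·(−6) + 2·1 − t| / √5 = 9
|t − (−4)| = 9√5.

t = −4 ± 9√5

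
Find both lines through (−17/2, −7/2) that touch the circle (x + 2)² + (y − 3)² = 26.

Write the tangent as mx − y + (−7/2 − m·(−17/2)) = 0 and set its distance from the centre to √26:
(13/2m − (13/2))² = 26(m² + 1)
5m² − 26m + 5 = 0, so m = 5 or m = 1/5.
With m = 5: 5x − y = −39. With m = 1/5: x − 5y = 9.

5x − y = −39 and x − 5y = 9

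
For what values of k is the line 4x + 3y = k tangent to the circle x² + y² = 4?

For a tangent, require d(centre, line) = r = 2.
|4·0 + 3·0 − k| / √25 = 2
|k| = 2·5, so k = 10 or k = −10.

k = −10 or k = 10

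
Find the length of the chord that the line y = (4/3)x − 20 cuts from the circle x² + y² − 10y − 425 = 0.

Substitute y = (−60 + 4x)/3:
25x² − 600x + 1575 = 0  ⟹  x² − 24x + 63 = 0
x = 21 or x = 3, giving (21, 8) and (3, −16).
|(21, 8) − (3, −16)| = √((18)² + (24)²) = 30.

30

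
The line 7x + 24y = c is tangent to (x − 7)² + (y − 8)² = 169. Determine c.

For a tangent, require d(centre, line) = r = 13.
|7·7 + 24·8 − c| / √625 = 13
|c − (241)| = 13·25, so c = 566 or c = −84.

c = −84 or c = 566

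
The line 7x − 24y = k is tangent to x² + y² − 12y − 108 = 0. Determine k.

k = −444 or k = 156

Tangency holds when the distance from the centre (0, 6) to the line equals the radius 12:
|7·0 − 24·6 − k| / √625 = 12
|k − (−144)| = 12·25, so k = 156 or k = −444.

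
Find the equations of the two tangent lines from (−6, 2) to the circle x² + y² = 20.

A line y − (2) = m(x − (−6)) is tangent when its distance from (0, 0) is 2√5:
(6m − (−2))² = 20(m² + 1)
2m² + 3m − 2 = 0, so m = 1/2 or m = −2.
Through (−6, 2) these give x − 2y = −10 and 2x + y = −10.

x − 2y = −10 and 2x + y = −10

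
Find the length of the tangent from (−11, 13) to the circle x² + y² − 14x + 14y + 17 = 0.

√643

With centre O = (7, −7), |OP|² = 724 and r² = 81.
The tangent meets the radius at right angles, so tangent² = |PO|² − r² = 724 − 81 = 643.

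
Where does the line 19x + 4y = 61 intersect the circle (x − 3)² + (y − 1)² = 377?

(−1, 20) and (7, −18)

Express y = (61 − 19x)/4 and substitute into the circle:
377x² − 2262x − 2639 = 0  ⟹  x² − 6x − 7 = 0
x = 7 or x = −1, giving (7, −18) and (−1, 20).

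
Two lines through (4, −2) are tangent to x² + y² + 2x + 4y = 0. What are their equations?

x − 2y = 8 and x + 2y = 0

A line y − (−2) = m(x − (4)) is tangent when its distance from (−1, −2) is √5:
[m·(−5) − (0)]² = 5(m² + 1)
4m² − 1 = 0, so m = 1/2 or m = −1/2.
With m = 1/2: x − 2y = 8. With m = −1/2: x + 2y = 0.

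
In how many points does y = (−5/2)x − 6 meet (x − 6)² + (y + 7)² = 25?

Centre (6, −7), r² = 25. Distance² from centre to line = (28)²/29 = 784/29.
Since d² > r², the line lies outside the circle.

0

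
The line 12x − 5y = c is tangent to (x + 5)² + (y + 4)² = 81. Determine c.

c = −157 or c = 77

For a tangent, require d(centre, line) = r = 9.
|12·(−5) − 5·(−4) − c| / √169 = 9
|c − (−40)| = 9·13, so c = 77 or c = −157.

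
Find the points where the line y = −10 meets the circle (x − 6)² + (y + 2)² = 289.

Express y = −10 and substitute into the circle:
x² − 12x − 189 = 0
x = 21 or x = −9, giving (21, −10) and (−9, −10).

(−9, −10) and (21, −10)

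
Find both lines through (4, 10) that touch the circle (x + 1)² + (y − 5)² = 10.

3x − y = 2 and x − 3y = −26

Write the tangent as mx − y + (10 − m·(4)) = 0 and set its distance from the centre to √10:
[m·(−5) − (−5)]² = 10(m² + 1)
3m² − 10m + 3 = 0, so m = 3 or m = 1/3.
Through (4, 10) these give 3x − y = 2 and x − 3y = −26.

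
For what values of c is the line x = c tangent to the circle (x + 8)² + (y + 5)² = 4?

c = −10 or c = −6

The line touches the circle iff its distance from (−8, −5) is 2:
|1·(−8) + 0·(−5) − c| / √1 = 2
|c − (−8)| = 2, so c = −6 or c = −10.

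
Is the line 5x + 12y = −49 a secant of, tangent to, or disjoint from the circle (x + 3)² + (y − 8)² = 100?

tangent

d² = (5·(−3) + 12·8 − (−49))²/169 = 100; r² = 100.
Since d² = r², the line is tangent.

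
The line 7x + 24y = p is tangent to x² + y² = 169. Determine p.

Tangency holds when the distance from the centre (0, 0) to the line equals the radius 13:
|7·0 + 24·0 − p| / √625 = 13
|p| = 13·25, so p = 325 or p = −325.

p = −325 or p = 325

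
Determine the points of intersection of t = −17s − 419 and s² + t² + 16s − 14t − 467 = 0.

From the line, t = −17s − 419. Substituting:
290s² + 14500s + 180960 = 0  ⟹  s² + 50s + 624 = 0
s = −24 or s = −26, giving (−24, −11) and (−26, 23).

(−26, 23) and (−24, −11)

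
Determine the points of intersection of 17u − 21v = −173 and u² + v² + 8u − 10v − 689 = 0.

Express v = (173 + 17u)/21 and substitute into the circle:
730u² + 5840u − 310250 = 0  ⟹  u² + 8u − 425 = 0
u = 17 or u = −25, giving (17, 22) and (−25, −12).

(−25, −12) and (17, 22)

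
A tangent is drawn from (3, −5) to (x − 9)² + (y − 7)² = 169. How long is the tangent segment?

√11

With centre O = (9, 7), |OP|² = 180 and r² = 169.
The tangent meets the radius at right angles, so tangent² = |PO|² − r² = 180 − 169 = 11.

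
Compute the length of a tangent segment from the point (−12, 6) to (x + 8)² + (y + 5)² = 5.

2√33

Centre (−8, −5), r² = 5. |PO|² = (−4)² + (11)² = 137.
By the tangent–radius right angle, tangent length = √(|PO|² − r²) = √132 = 2√33.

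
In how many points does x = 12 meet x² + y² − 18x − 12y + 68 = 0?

2

Substituting the line into the circle gives y² − 12y − 4 = 0.
Δ = 144 − (−16) = 160.
Two real roots: the line is a secant.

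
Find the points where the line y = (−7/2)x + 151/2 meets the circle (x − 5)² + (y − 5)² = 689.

(13, 30) and (25, −12)

Express y = (151 − 7x)/2 and substitute into the circle:
53x² − 2014x + 17225 = 0  ⟹  x² − 38x + 325 = 0
x = 25 or x = 13, giving (25, −12) and (13, 30).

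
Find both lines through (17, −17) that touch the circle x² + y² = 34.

3x + 5y = −34 and 5x + 3y = 34

Let a tangent through (17, −17) have slope m. Its distance from (0, 0) must equal √34:
(−17m − (17))² = 34(m² + 1)
15m² + 34m + 15 = 0, so m = −3/5 or m = −5/3.
With m = −3/5: 3x + 5y = −34. With m = −5/3: 5x + 3y = 34.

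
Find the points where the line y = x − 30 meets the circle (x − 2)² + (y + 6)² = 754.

(−3, −33) and (29, −1)

From the line, y = x − 30. Substituting:
2x² − 52x − 174 = 0  ⟹  x² − 26x − 87 = 0
x = 29 or x = −3, giving (29, −1) and (−3, −33).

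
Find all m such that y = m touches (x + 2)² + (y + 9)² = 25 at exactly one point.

Tangency holds when the distance from the centre (−2, −9) to the line equals the radius 5:
|0·(−2) + 1·(−9) − m| / √1 = 5
|m − (−9)| = 5, so m = −4 or m = −14.

m = −14 or m = −4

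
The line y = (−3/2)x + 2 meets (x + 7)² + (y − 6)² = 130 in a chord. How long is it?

6√13

The distance from (−7, 6) to the line is 13/√13, and r² = 130.
Chord = 2√(r² − d²) = 2·√(117) = 6√13.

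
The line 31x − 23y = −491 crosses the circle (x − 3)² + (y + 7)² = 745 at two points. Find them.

(−24, −11) and (−1, 20)

Substitute y = (491 + 31x)/23:
1490x² + 37250x + 35760 = 0  ⟹  x² + 25x + 24 = 0
x = −1 or x = −24, giving (−1, 20) and (−24, −11).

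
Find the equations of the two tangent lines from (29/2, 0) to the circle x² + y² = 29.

Let a tangent through (29/2, 0) have slope m. Its distance from (0, 0) must equal √29:
(−29/2m − (0))² = 29(m² + 1)
25m² − 4 = 0, so m = 2/5 or m = −2/5.
Through (29/2, 0) these give 2x − 5y = 29 and 2x + 5y = 29.

2x − 5y = 29 and 2x + 5y = 29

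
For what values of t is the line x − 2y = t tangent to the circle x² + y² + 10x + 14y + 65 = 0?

t = 9 ± 3√5

Tangency holds when the distance from the centre (−5, −7) to the line equals the radius 3:
|1·(−5) − 2·(−7) − t| / √5 = 3
|t − (9)| = 3√5.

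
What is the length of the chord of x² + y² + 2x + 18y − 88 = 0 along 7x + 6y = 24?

Express y = (24 − 7x)/6 and substitute into the circle:
85x² − 1020x = 0  ⟹  x² − 12x = 0
x = 12 or x = 0, giving (12, −10) and (0, 4).
|(12, −10) − (0, 4)| = √((12)² + (−14)²) = 2√85.

2√85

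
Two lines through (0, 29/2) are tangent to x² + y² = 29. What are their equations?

A line y − (29/2) = m(x − (0)) is tangent when its distance from (0, 0) is √29:
(0m − (−29/2))² = 29(m² + 1)
4m² − 25 = 0, so m = −5/2 or m = 5/2.
With m = −5/2: 5x + 2y = 29. With m = 5/2: 5x − 2y = −29.

5x + 2y = 29 and 5x − 2y = −29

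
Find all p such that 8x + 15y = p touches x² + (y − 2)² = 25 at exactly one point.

Tangency holds when the distance from the centre (0, 2) to the line equals the radius 5:
|8·0 + 15·2 − p| / √289 = 5
|p − (30)| = 5·17, so p = 115 or p = −55.

p = −55 or p = 115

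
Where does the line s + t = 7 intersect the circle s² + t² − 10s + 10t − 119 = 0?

From the line, t = −s + 7. Substituting:
2s² − 34s = 0  ⟹  s² − 17s = 0
s = 17 or s = 0, giving (17, −10) and (0, 7).

(0, 7) and (17, −10)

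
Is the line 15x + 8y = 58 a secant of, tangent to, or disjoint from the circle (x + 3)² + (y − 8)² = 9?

Substituting the line into the circle gives 289x² + 564x + 36 = 0.
Δ = 318096 − 41616 = 276480.
Two real roots: the line is a secant.

secant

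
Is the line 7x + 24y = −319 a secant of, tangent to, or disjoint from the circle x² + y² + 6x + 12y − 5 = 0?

Centre (−3, −6), r² = 50. Distance² from centre to line = (154)²/625 = 23716/625.
Since d² < r², the line cuts the circle twice.

secant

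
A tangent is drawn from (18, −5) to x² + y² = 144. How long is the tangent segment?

√205

With centre O = (0, 0), |OP|² = 349 and r² = 144.
Power of the point: PT² = |PO|² − r² = 205, so PT = √205.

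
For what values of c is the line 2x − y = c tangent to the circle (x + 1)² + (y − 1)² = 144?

c = −3 ± 12√5

For a tangent, require d(centre, line) = r = 12.
|2·(−1) − 1·1 − c| / √5 = 12
|c − (−3)| = 12√5.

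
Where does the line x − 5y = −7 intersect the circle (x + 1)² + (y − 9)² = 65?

(−2, 1) and (3, 2)

Substitute y = (7 + x)/5:
26x² − 26x − 156 = 0  ⟹  x² − x − 6 = 0
x = 3 or x = −2, giving (3, 2) and (−2, 1).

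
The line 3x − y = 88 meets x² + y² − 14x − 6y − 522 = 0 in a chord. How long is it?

6√10

Centre (7, 3), r² = 580. Perpendicular distance d from centre to line = |−70| / √10 = 70/√10.
Chord = 2√(r² − d²) = 2·√(90) = 6√10.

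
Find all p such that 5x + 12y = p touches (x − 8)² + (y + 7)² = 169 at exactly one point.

For a tangent, require d(centre, line) = r = 13.
|5·8 + 12·(−7) − p| / √169 = 13
|p − (−44)| = 13·13, so p = 125 or p = −213.

p = −213 or p = 125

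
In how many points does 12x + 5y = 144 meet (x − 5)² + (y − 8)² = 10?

Centre (5, 8), r² = 10. Distance² from centre to line = (−44)²/169 = 1936/169.
Since d² > r², the line lies outside the circle.

0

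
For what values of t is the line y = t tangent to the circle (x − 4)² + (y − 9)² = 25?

t = 4 or t = 14

Tangency holds when the distance from the centre (4, 9) to the line equals the radius 5:
|0·4 + 1·9 − t| / √1 = 5
|t − (9)| = 5, so t = 14 or t = 4.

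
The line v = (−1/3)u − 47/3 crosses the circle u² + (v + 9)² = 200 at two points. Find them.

(−14, −11) and (10, −19)

Substitute v = (−47 − u)/3:
10u² + 40u − 1400 = 0  ⟹  u² + 4u − 140 = 0
u = 10 or u = −14, giving (10, −19) and (−14, −11).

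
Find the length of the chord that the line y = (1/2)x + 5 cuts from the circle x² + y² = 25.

2√5

The distance from (0, 0) to the line is 10/√5, and r² = 25.
Chord = 2√(r² − d²) = 2·√(5) = 2√5.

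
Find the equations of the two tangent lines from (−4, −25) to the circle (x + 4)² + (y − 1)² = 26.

Let a tangent through (−4, −25) have slope m. Its distance from (−4, 1) must equal √26:
(0m − (26))² = 26(m² + 1)
m² − 25 = 0, so m = 5 or m = −5.
Through (−4, −25) these give 5x − y = 5 and 5x + y = −45.

5x − y = 5 and 5x + y = −45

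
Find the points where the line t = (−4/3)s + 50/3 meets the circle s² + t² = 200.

(2, 14) and (14, −2)

From the line, t = (50 − 4s)/3. Substituting:
25s² − 400s + 700 = 0  ⟹  s² − 16s + 28 = 0
s = 14 or s = 2, giving (14, −2) and (2, 14).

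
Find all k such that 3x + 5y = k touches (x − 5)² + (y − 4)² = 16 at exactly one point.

For a tangent, require d(centre, line) = r = 4.
|3·5 + 5·4 − k| / √34 = 4
|k − (35)| = 4√34.

k = 35 ± 4√34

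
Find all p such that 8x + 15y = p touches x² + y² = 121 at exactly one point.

The line touches the circle iff its distance from (0, 0) is 11:
|8·0 + 15·0 − p| / √289 = 11
|p| = 11·17, so p = 187 or p = −187.

p = −187 or p = 187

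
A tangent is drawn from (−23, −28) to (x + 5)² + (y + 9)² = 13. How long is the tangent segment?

4√42

Centre (−5, −9), r² = 13. |PO|² = (−18)² + (−19)² = 685.
Power of the point: PT² = |PO|² − r² = 672, so PT = 4√42.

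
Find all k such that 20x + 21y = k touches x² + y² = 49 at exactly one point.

k = −203 or k = 203

For a tangent, require d(centre, line) = r = 7.
|20·0 + 21·0 − k| / √841 = 7
|k| = 7·29, so k = 203 or k = −203.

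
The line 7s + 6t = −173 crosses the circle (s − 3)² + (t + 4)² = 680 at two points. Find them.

(−23, −2) and (1, −30)

Express t = (−173 − 7s)/6 and substitute into the circle:
85s² + 1870s − 1955 = 0  ⟹  s² + 22s − 23 = 0
s = 1 or s = −23, giving (1, −30) and (−23, −2).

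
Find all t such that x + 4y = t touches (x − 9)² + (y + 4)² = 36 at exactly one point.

For a tangent, require d(centre, line) = r = 6.
|1·9 + 4·(−4) − t| / √17 = 6
|t − (−7)| = 6√17.

t = −7 ± 6√17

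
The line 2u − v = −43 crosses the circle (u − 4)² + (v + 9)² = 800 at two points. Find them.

(−24, −5) and (−16, 11)

From the line, v = 2u + 43. Substituting:
5u² + 200u + 1920 = 0  ⟹  u² + 40u + 384 = 0
u = −16 or u = −24, giving (−16, 11) and (−24, −5).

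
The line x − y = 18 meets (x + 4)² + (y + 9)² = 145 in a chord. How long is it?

11√2

Express y = x − 18 and substitute into the circle:
2x² − 10x − 48 = 0  ⟹  x² − 5x − 24 = 0
x = 8 or x = −3, giving (8, −10) and (−3, −21).
|(8, −10) − (−3, −21)| = √((11)² + (11)²) = 11√2.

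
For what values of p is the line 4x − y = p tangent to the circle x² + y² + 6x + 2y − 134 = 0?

The line touches the circle iff its distance from (−3, −1) is 12:
|4·(−3) − 1·(−1) − p| / √17 = 12
|p − (−11)| = 12√17.

p = −11 ± 12√17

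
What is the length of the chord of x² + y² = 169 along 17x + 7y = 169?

Substitute y = (169 − 17x)/7:
338x² − 5746x + 20280 = 0  ⟹  x² − 17x + 60 = 0
x = 12 or x = 5, giving (12, −5) and (5, 12).
Chord length = distance between (12, −5) and (5, 12) = √338 = 13√2.

13√2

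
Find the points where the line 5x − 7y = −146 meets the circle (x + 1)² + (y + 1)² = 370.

Express y = (146 + 5x)/7 and substitute into the circle:
74x² + 1628x + 5328 = 0  ⟹  x² + 22x + 72 = 0
x = −4 or x = −18, giving (−4, 18) and (−18, 8).

(−18, 8) and (−4, 18)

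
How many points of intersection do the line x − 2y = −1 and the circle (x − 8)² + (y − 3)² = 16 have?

2

Substituting the line into the circle gives 5x² − 74x + 217 = 0.
Δ = 5476 − 4340 = 1136.
Two real roots: the line is a secant.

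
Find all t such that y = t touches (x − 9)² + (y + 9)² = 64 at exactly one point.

t = −17 or t = −1

Tangency holds when the distance from the centre (9, −9) to the line equals the radius 8:
|0·9 + 1·(−9) − t| / √1 = 8
|t − (−9)| = 8, so t = −1 or t = −17.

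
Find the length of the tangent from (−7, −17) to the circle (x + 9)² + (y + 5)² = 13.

Centre (−9, −5), r² = 13. |PO|² = (2)² + (−12)² = 148.
Power of the point: PT² = |PO|² − r² = 135, so PT = 3√15.

3√15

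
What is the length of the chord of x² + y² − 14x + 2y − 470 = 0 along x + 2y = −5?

20√5

The distance from (7, −1) to the line is 10/√5, and r² = 520.
Half the chord is √(r² − d²) = √(500), so the full chord is 20√5.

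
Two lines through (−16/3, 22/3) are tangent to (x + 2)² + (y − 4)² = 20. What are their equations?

Let a tangent through (−16/3, 22/3) have slope m. Its distance from (−2, 4) must equal 2√5:
[m·(10/3) − (−10/3)]² = 20(m² + 1)
2m² − 5m + 2 = 0, so m = 2 or m = 1/2.
With m = 2: 2x − y = −18. With m = 1/2: x − 2y = −20.

2x − y = −18 and x − 2y = −20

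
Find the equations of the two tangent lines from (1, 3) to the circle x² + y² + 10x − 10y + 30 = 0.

Write the tangent as mx − y + (3 − m·(1)) = 0 and set its distance from the centre to 2√5:
[m·(−6) − (2)]² = 20(m² + 1)
2m² + 3m − 2 = 0, so m = −2 or m = 1/2.
Through (1, 3) these give 2x + y = 5 and x − 2y = −5.

2x + y = 5 and x − 2y = −5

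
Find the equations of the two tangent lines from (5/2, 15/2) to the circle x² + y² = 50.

Write the tangent as mx − y + (15/2 − m·(5/2)) = 0 and set its distance from the centre to 5√2:
(−5/2m − (−15/2))² = 50(m² + 1)
7m² + 6m − 1 = 0, so m = 1/7 or m = −1.
With m = 1/7: x − 7y = −50. With m = −1: x + y = 10.

x − 7y = −50 and x + y = 10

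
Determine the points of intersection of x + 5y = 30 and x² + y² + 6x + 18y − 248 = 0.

(−10, 8) and (10, 4)

Substitute y = (30 − x)/5:
26x² − 2600 = 0  ⟹  x² − 100 = 0
x = 10 or x = −10, giving (10, 4) and (−10, 8).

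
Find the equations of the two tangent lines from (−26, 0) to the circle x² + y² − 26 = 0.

x − 5y = −26 and x + 5y = −26

A line y − (0) = m(x − (−26)) is tangent when its distance from (0, 0) is √26:
(26m − (0))² = 26(m² + 1)
25m² − 1 = 0, so m = 1/5 or m = −1/5.
With m = 1/5: x − 5y = −26. With m = −1/5: x + 5y = −26.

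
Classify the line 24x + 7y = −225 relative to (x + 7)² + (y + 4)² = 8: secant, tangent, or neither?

Centre (−7, −4), r² = 8. Distance² from centre to line = (29)²/625 = 841/625.
Since d² < r², the line cuts the circle twice.

secant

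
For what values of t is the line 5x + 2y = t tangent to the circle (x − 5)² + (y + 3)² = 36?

t = 19 ± 6√29

For a tangent, require d(centre, line) = r = 6.
|5·5 + 2·(−3) − t| / √29 = 6
|t − (19)| = 6√29.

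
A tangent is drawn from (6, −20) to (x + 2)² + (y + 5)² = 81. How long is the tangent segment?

Centre (−2, −5), r² = 81. |PO|² = (8)² + (−15)² = 289.
Power of the point: PT² = |PO|² − r² = 208, so PT = 4√13.

4√13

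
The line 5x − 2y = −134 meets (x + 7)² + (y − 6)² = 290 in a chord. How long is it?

The distance from (−7, 6) to the line is 87/√29, and r² = 290.
Half the chord is √(r² − d²) = √(29), so the full chord is 2√29.

2√29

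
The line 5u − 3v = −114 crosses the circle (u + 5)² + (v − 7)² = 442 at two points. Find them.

(−24, −2) and (−6, 28)

Substitute v = (114 + 5u)/3:
34u² + 1020u + 4896 = 0  ⟹  u² + 30u + 144 = 0
u = −6 or u = −24, giving (−6, 28) and (−24, −2).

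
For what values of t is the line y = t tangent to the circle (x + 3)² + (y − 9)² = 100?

t = −1 or t = 19

The line touches the circle iff its distance from (−3, 9) is 10:
|0·(−3) + 1·9 − t| / √1 = 10
|t − (9)| = 10, so t = 19 or t = −1.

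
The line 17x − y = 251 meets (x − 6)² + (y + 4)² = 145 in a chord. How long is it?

√290

Centre (6, −4), r² = 145. Perpendicular distance d from centre to line = |−145| / √290 = 145/√290.
Chord = 2√(r² − d²) = 2·√(145/2) = √290.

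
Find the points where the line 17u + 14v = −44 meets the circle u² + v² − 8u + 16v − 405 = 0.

(−10, 9) and (18, −25)

Express v = (−44 − 17u)/14 and substitute into the circle:
485u² − 3880u − 87300 = 0  ⟹  u² − 8u − 180 = 0
u = 18 or u = −10, giving (18, −25) and (−10, 9).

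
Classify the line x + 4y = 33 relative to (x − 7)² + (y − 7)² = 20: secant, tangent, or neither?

Substituting the line into the circle gives 17x² − 234x + 489 = 0.
Δ = 54756 − 33252 = 21504.
Two real roots: the line is a secant.

secant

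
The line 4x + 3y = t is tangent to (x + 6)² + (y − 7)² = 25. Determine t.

t = −28 or t = 22

For a tangent, require d(centre, line) = r = 5.
|4·(−6) + 3·7 − t| / √25 = 5
|t − (−3)| = 5·5, so t = 22 or t = −28.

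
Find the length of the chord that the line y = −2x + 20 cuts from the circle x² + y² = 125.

From the line, y = −2x + 20. Substituting:
5x² − 80x + 275 = 0  ⟹  x² − 16x + 55 = 0
x = 11 or x = 5, giving (11, −2) and (5, 10).
|(11, −2) − (5, 10)| = √((6)² + (−12)²) = 6√5.

6√5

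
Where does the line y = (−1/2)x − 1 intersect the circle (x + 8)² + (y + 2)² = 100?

Substitute y = (−2 − x)/2:
5x² + 60x − 140 = 0  ⟹  x² + 12x − 28 = 0
x = 2 or x = −14, giving (2, −2) and (−14, 6).

(−14, 6) and (2, −2)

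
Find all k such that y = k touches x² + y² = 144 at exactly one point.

The line touches the circle iff its distance from (0, 0) is 12:
|0·0 + 1·0 − k| / √1 = 12
|k| = 12, so k = 12 or k = −12.

k = −12 or k = 12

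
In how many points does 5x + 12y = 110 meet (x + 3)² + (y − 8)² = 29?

2

d² = (5·(−3) + 12·8 − (110))²/169 = 841/169; r² = 29.
Since d² < r², the line cuts the circle twice.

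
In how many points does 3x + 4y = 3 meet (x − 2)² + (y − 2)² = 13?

d² = (3·2 + 4·2 − (3))²/25 = 121/25; r² = 13.
Since d² < r², the line cuts the circle twice.

2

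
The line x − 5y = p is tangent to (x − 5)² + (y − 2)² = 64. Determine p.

p = −5 ± 8√26

The line touches the circle iff its distance from (5, 2) is 8:
|1·5 − 5·2 − p| / √26 = 8
|p − (−5)| = 8√26.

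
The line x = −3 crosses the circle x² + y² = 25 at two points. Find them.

(−3, −4) and (−3, 4)

The line gives x = −3. Substituting into the circle:
y² − 16 = 0
y = 4 or y = −4, giving (−3, 4) and (−3, −4).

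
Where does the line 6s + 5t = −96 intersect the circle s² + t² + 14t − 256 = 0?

(−16, 0) and (4, −24)

Express t = (−96 − 6s)/5 and substitute into the circle:
61s² + 732s − 3904 = 0  ⟹  s² + 12s − 64 = 0
s = 4 or s = −16, giving (4, −24) and (−16, 0).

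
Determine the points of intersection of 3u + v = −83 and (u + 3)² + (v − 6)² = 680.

(−29, 4) and (−25, −8)

From the line, v = −3u − 83. Substituting:
10u² + 540u + 7250 = 0  ⟹  u² + 54u + 725 = 0
u = −25 or u = −29, giving (−25, −8) and (−29, 4).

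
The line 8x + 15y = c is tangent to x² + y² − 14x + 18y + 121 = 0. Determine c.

c = −130 or c = −28

The line touches the circle iff its distance from (7, −9) is 3:
|8·7 + 15·(−9) − c| / √289 = 3
|c − (−79)| = 3·17, so c = −28 or c = −130.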